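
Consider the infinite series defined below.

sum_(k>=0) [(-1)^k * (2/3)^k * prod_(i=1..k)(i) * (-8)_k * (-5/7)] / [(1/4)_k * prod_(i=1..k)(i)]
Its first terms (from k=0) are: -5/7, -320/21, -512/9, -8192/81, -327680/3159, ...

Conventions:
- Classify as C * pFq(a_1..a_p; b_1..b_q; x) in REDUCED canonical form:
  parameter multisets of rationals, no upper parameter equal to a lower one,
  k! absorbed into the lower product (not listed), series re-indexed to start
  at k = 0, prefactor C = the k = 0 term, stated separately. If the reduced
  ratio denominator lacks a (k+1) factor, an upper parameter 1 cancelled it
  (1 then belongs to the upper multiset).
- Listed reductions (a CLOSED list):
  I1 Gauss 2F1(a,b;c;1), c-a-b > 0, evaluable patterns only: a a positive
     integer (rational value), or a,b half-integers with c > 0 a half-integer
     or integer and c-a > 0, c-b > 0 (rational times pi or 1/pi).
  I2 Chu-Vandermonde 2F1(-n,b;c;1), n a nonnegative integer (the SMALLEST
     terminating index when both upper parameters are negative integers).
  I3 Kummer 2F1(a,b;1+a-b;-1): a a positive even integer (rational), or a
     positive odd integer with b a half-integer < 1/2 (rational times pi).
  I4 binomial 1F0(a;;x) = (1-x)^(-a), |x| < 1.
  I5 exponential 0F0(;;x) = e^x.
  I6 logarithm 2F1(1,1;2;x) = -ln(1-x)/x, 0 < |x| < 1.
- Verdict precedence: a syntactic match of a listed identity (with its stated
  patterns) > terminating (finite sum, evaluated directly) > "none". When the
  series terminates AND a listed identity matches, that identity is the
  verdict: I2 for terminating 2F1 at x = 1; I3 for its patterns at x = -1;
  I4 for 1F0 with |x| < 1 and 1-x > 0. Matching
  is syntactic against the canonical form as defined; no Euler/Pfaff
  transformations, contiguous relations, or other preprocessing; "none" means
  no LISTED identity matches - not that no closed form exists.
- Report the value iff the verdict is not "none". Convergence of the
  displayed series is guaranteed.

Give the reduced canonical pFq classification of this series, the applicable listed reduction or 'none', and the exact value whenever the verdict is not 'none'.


x = -2/3 here; the reduced form reads 2F1, upper {-8, 1}, lower {1/4}, C = -5/7. Verdict: terminating - the sum ends at index 8 because -8 is a negative integer; exact evaluation follows. Sum: -329692149799/883038429.

First insight: t_0 being -5/7, the product of the first k integers (C = -5/7, x = -2/3) is k!.
Ratio: r(k) = (-2/3) * (k-8) (k+1) / [(k+1/4) (k+1)] ; factor over Q: parameters, x = (-2/3), and C = -5/7.


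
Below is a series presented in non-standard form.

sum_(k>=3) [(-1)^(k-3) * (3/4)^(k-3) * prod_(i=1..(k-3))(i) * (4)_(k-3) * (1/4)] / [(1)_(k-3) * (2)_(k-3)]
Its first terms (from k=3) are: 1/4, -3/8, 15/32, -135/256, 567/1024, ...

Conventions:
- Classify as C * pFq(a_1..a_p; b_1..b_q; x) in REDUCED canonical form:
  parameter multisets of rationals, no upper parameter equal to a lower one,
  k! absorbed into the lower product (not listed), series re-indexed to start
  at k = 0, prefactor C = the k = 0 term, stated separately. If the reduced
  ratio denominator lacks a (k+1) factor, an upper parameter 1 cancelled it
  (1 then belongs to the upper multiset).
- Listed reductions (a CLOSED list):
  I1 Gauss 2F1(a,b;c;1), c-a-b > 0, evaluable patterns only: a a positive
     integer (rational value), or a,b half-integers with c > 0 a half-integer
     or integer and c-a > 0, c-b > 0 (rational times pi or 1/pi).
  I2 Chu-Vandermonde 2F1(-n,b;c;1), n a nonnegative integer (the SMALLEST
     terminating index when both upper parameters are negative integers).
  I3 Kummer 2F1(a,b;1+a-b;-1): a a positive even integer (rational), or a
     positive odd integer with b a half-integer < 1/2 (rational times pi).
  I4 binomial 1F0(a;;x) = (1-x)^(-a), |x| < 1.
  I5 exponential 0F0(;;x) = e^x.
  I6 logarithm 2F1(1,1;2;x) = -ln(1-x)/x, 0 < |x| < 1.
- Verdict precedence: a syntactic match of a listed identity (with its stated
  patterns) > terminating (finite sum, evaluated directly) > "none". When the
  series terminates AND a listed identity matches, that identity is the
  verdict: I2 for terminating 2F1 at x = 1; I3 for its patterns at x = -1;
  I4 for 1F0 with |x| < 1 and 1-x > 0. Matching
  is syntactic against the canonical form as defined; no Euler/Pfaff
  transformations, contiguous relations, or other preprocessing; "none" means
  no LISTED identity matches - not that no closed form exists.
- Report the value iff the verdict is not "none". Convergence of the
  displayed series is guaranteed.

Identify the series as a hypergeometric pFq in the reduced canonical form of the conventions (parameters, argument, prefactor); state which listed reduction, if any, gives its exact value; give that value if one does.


Reduced: x = -3/4, 2F1, upper = {1, 4}, lower = {2}, C = 1/4. Verdict: no listed reduction: x = -3/4 and upper {1, 4} fail every I1-I6 pattern.

Key step: t_0 = 1/4 here, and (1)_k (C = 1/4) is k! itself.
Consecutive-term ratio: r(k) = (-3/4) * (k+1) (k+4) / [(k+2) (k+1)] ; factor over Q: parameters, x = (-3/4), and C = 1/4.


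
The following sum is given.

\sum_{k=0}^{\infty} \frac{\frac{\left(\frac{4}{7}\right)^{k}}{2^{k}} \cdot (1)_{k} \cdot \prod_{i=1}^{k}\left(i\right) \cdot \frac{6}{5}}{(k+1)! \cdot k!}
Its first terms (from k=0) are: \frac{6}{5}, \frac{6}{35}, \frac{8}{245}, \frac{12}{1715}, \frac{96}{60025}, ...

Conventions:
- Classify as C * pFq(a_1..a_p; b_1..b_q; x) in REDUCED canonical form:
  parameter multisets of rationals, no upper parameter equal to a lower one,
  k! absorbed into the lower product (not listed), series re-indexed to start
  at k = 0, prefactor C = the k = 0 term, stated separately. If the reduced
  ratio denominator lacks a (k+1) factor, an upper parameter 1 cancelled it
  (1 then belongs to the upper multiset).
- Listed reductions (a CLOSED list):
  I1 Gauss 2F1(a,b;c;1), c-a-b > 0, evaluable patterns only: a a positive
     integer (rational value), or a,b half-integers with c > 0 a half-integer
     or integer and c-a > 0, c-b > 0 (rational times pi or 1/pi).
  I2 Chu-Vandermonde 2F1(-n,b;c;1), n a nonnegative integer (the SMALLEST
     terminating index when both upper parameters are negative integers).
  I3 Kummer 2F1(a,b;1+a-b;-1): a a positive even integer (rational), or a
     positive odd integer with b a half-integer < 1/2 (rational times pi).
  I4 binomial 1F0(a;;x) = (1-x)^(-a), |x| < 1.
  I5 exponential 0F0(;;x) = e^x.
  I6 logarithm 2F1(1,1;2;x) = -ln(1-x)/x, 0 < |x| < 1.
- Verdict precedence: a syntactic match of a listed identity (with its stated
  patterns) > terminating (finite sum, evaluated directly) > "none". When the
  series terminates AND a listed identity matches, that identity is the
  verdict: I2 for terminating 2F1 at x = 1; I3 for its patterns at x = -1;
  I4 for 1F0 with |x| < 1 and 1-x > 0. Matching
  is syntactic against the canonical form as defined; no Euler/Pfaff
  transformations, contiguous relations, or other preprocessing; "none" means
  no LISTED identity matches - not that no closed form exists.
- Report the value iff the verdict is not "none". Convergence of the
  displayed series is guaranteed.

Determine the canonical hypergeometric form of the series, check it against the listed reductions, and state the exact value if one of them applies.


Canonical form: C = \frac{6}{5} times 2F1 with upper {1, 1}, lower {2}, x = \frac{2}{7}. Verdict: logarithm (I6) applies (the logarithm: parameters (1,1;2), x = \frac{2}{7}). Exact value: \left(-\frac{21}{5}\right) \cdot \ln\left(\frac{5}{7}\right).

Structural cue: t_0 being \frac{6}{5}, the running product (C = 6/5) telescopes to a rising factorial.
Adjacent-term ratio: r(k) = \frac{2}{7} * (k+1) (k+1) / [(k+2) (k+1)] ; factor over Q: parameters, x = \frac{2}{7}, and C = \frac{6}{5}.


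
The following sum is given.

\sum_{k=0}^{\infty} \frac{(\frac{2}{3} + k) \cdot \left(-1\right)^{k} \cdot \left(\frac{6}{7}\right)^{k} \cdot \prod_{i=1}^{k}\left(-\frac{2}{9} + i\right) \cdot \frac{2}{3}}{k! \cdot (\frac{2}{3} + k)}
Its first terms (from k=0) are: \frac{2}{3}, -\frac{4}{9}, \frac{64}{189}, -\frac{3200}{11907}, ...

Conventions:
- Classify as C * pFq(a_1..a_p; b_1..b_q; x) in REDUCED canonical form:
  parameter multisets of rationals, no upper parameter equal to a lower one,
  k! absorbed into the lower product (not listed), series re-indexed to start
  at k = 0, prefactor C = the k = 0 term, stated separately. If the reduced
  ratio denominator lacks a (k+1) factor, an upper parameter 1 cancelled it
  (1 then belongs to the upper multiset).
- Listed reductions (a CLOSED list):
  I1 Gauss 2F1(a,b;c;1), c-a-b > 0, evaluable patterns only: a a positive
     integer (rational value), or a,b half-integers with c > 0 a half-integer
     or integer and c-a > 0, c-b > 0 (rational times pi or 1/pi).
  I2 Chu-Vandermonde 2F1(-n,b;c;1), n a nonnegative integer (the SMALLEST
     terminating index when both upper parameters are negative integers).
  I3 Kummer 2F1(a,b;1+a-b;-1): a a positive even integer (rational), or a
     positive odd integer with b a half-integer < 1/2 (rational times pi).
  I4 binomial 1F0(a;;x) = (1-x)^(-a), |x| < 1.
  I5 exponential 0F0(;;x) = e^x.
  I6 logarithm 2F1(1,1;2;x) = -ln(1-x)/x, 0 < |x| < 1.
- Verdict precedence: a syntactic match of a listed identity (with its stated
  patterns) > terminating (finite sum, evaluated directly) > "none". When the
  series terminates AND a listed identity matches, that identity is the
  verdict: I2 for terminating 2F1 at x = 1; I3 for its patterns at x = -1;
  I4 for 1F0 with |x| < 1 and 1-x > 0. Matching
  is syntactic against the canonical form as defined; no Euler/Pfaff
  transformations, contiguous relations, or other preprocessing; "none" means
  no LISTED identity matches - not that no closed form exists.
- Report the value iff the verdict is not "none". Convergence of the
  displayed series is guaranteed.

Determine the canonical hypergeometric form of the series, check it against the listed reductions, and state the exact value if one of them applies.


Canonical form: C = \frac{2}{3} times 1F0 with upper {\frac{7}{9}}, lower {-}, x = -\frac{6}{7}. Verdict at x = -\frac{6}{7}: binomial (I4) matches (the 1F0 binomial series: exponent -7/9, x = -\frac{6}{7}). Sum: \frac{2}{3} \cdot \left(\frac{13}{7}\right)^{-\frac{7}{9}}.

Key observation: from the first term \frac{2}{3}: the (-1)^k factor (prefactor 2/3) folds into the argument's sign.
Adjacent-term ratio: r(k) = -\frac{6}{7} * (k+\frac{7}{9}) / [(k+1)] - rational; roots negated = parameters, x = -\frac{6}{7}, C = \frac{2}{3}.


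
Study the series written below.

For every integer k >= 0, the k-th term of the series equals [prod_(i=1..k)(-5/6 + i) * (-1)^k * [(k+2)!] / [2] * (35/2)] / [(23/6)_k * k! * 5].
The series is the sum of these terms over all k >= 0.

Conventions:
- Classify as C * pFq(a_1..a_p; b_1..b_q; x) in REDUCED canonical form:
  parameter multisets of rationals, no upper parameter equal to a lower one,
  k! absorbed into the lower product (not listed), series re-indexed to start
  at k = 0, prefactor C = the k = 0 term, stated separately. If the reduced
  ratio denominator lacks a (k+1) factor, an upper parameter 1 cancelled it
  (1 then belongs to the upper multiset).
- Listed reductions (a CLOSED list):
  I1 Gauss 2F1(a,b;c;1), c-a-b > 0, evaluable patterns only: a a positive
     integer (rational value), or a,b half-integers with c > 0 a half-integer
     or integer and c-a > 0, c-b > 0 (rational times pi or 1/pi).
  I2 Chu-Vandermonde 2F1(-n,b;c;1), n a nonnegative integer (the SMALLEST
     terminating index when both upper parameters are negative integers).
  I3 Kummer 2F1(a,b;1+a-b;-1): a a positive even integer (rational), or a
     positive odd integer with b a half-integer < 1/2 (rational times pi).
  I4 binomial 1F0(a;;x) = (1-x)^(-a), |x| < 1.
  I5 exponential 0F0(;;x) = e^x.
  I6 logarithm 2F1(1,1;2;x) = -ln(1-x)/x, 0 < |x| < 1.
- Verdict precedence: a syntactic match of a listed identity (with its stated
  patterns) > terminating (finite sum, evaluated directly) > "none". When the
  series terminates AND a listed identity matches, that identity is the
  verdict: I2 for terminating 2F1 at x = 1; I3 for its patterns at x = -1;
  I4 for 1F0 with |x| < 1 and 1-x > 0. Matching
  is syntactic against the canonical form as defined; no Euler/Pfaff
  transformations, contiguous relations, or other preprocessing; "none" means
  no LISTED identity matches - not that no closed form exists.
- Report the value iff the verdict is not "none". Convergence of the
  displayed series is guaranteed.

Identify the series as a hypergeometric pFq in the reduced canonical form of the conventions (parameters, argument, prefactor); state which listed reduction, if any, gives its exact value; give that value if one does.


Classification (C = 7/2): 2F1 with upper {1/6, 3}, lower {23/6}, argument x = -1. Verdict: none here - no I1-I6 shape fits x = -1 with lower {23/6}.

First insight: with t_0 = 7/2, the running product (prefactor 7/2) telescopes to a rising factorial.
Adjacent-term ratio: r(k) = (-1) * (k+1/6) (k+3) / [(k+23/6) (k+1)] - rational in k, leading ratio (-1); with t_0 = 7/2, classification follows.


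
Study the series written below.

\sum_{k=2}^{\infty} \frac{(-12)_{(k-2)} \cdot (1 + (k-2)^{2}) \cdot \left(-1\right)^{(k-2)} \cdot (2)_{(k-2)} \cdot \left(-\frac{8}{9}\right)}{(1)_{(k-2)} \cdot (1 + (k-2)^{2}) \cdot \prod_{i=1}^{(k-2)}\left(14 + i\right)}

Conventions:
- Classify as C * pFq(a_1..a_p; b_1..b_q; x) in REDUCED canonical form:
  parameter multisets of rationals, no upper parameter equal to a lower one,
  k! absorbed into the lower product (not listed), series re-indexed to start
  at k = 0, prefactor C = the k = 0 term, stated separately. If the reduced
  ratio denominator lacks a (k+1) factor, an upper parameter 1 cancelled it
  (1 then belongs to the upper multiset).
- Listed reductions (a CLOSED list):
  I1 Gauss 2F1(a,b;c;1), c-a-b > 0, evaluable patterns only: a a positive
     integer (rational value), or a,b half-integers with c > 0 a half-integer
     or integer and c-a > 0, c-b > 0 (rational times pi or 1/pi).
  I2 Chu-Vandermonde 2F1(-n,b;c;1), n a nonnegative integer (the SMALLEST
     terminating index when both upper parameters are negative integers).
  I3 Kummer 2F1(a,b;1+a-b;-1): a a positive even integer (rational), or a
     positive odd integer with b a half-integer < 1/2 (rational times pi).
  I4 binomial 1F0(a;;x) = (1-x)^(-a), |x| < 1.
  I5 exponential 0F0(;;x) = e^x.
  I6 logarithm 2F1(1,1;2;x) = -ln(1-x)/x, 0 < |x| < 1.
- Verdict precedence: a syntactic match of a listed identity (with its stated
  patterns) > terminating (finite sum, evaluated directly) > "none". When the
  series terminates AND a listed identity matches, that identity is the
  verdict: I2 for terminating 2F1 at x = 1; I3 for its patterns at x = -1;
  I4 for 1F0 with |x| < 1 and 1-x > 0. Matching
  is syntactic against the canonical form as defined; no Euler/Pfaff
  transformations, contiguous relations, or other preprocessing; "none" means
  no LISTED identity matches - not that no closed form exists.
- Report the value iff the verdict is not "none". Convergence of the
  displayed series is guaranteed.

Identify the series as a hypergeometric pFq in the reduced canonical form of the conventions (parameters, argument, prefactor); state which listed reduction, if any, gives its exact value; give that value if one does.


With C = -\frac{8}{9}: the canonical form is 2F1(-12, 2; 15; -1). Verdict: this is Kummer's theorem (I3) (x = -1; c = 15 equals 1+a-b for upper {-12, 2}: listed pattern). Sum: -\frac{56}{9}.

Key step: t_0 being -\frac{8}{9}, the lower running product (C = -8/9, x = -1) is a rising factorial.
Step ratio: r(k) = -1 * (k-12) (k+2) / [(k+15) (k+1)] ; factor over Q: parameters, x = -1, and C = -\frac{8}{9}.


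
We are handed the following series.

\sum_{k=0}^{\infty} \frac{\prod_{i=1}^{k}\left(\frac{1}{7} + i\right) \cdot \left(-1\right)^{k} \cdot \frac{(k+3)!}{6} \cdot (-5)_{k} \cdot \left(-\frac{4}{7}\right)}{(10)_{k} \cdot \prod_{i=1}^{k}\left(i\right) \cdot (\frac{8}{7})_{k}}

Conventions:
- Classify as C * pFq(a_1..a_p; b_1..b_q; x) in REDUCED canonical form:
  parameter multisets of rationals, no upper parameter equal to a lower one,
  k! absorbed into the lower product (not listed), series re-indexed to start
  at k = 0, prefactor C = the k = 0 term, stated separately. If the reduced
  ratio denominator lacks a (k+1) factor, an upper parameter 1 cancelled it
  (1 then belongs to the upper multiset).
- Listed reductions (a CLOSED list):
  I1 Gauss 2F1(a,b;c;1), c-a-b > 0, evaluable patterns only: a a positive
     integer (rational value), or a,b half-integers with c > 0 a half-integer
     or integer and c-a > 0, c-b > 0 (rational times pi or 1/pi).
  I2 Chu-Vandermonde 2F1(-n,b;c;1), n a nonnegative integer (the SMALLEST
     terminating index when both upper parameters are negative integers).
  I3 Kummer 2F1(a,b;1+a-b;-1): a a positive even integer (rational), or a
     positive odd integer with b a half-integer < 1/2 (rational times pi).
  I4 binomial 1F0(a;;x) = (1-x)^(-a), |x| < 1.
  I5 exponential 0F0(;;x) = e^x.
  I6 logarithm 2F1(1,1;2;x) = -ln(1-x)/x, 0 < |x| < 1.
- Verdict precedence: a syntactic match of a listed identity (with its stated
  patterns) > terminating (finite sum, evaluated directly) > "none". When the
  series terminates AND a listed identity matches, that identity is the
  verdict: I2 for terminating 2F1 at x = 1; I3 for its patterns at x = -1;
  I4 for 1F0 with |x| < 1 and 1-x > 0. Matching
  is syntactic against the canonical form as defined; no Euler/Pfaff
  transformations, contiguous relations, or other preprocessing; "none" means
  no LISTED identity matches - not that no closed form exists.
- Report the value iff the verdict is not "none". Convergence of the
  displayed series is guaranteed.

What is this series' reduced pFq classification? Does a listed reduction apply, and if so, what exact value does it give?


At argument -1: a 2F1 with upper {-5, 4}, lower {10}, scaled by C = -\frac{4}{7}. Verdict (x = -1): Kummer's theorem (I3) applies (x = -1; c = 10 equals 1+a-b for upper {-5, 4}: listed pattern). Value: -\frac{24}{7}.

The tell: t_0 being -\frac{4}{7}, the parameter 8/7 appears in both the upper and lower lists and cancels.
Consecutive-term ratio: r(k) = -1 * (k-5) (k+4) / [(k+10) (k+1)] ; factor over Q: parameters, x = -1, and C = -\frac{4}{7}.


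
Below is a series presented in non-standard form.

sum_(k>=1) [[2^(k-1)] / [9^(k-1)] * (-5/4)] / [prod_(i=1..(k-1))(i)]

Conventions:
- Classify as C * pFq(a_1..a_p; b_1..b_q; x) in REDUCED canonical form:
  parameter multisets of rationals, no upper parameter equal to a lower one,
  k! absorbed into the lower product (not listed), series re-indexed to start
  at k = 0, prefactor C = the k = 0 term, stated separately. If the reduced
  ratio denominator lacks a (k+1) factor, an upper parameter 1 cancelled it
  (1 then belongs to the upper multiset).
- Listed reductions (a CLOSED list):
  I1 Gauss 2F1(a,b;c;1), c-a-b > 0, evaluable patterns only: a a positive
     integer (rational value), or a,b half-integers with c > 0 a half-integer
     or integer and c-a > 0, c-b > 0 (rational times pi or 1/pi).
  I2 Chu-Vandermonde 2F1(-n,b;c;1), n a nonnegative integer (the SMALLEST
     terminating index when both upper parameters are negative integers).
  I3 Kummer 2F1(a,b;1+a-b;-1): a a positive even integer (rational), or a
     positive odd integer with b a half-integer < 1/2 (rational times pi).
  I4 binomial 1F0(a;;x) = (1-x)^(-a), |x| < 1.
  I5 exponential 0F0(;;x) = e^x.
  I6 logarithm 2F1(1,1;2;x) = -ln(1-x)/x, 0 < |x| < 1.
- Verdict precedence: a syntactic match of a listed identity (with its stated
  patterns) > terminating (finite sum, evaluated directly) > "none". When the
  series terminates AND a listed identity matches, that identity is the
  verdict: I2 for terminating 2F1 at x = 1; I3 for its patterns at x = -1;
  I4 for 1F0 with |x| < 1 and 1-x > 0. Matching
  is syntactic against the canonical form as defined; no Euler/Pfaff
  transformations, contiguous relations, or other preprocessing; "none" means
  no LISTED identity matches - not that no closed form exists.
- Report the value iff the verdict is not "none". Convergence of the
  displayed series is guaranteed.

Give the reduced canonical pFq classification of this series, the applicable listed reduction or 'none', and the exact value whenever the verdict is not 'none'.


Key observation: x = (2/9) and the product of the first k integers (C = -5/4) is k!.
Term ratio: r(k) = (2/9) * 1 / [(k+1)] - rational; roots negated = parameters, x = (2/9), C = -5/4.

Reduced: x = 2/9, 0F0, upper = {-}, lower = {-}, C = -5/4. Verdict at x = 2/9: the exponential series (I5) matches (the 0F0 exponential series at x = 2/9). Sum: (-5/4) * e^(2/9).


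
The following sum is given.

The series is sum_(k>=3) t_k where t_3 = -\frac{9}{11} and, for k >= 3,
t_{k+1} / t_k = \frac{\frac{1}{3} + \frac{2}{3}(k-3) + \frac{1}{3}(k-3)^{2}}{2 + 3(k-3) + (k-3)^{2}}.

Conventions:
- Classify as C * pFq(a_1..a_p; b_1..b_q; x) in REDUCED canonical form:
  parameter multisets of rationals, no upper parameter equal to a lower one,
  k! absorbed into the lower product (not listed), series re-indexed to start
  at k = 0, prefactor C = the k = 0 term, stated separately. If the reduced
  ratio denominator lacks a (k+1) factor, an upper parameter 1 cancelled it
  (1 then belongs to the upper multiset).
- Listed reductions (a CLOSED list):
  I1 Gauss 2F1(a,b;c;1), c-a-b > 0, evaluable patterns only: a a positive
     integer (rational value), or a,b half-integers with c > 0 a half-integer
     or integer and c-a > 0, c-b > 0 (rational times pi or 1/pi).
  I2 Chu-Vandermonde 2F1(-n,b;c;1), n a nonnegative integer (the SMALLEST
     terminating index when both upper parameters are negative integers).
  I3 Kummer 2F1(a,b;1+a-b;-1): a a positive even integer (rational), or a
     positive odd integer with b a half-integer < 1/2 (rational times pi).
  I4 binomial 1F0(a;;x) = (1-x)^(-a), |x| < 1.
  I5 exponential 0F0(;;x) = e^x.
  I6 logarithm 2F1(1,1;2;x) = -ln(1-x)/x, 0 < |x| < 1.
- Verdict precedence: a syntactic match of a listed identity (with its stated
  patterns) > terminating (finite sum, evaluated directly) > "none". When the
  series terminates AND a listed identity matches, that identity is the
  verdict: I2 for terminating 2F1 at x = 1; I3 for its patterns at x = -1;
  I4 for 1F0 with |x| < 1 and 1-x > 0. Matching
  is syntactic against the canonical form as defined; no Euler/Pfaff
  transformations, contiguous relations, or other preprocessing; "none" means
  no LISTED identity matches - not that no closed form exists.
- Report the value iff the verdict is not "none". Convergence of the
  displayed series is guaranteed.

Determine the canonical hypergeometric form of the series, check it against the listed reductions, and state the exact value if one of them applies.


At argument \frac{1}{3}: a 2F1 with upper {1, 1}, lower {2}, scaled by C = -\frac{9}{11}. Verdict (x = \frac{1}{3}): the logarithmic series (I6) applies (the logarithm: parameters (1,1;2), x = \frac{1}{3}). Hence: \frac{27}{11} \cdot \ln\left(\frac{2}{3}\right).

Structural cue: x = \frac{1}{3} and roots of the ratio polynomials (prefactor -9/11) are the negated parameters.
Consecutive-term ratio: r(k) = \frac{1}{3} * (k+1) (k+1) / [(k+2) (k+1)] - poly over poly, x = \frac{1}{3} from leading terms; C = -\frac{9}{11} at k = 0.


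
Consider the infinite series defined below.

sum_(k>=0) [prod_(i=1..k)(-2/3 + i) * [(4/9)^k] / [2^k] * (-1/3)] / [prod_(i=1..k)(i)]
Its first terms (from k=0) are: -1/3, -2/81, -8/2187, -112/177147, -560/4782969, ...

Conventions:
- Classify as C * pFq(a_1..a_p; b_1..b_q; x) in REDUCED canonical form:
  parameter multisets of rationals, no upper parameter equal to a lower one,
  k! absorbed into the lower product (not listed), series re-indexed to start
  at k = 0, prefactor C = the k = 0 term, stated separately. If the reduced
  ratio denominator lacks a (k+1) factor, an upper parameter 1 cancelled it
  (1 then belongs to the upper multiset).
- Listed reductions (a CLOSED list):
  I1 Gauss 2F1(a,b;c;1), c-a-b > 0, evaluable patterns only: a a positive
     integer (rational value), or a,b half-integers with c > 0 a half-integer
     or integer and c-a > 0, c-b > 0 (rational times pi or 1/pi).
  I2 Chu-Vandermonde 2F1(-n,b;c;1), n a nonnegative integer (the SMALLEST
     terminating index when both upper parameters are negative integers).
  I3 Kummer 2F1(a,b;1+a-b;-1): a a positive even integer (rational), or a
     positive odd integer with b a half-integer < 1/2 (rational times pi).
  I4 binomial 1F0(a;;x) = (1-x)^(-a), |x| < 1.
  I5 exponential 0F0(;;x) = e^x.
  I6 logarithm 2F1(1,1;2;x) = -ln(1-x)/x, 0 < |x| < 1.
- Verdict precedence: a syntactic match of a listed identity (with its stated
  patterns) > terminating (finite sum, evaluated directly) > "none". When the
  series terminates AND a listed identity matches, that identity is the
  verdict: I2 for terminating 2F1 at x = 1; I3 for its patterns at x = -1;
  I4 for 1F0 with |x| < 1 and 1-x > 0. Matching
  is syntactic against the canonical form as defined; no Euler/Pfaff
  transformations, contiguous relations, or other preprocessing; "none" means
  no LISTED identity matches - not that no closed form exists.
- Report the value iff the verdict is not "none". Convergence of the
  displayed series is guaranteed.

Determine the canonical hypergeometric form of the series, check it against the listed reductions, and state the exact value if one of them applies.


x = 2/9 here; the reduced form reads 1F0, upper {1/3}, lower {-}, C = -1/3. Verdict: the binomial series (I4) matches (the 1F0 binomial series: exponent -1/3, x = 2/9). Exact value: (-1/3) * (7/9)^(-1/3).

Key step: t_0 being -1/3, the running product (C = -1/3, x = 2/9) telescopes to a rising factorial.
Consecutive-term ratio: r(k) = (2/9) * (k+1/3) / [(k+1)] ; factor over Q: parameters, x = (2/9), and C = -1/3.


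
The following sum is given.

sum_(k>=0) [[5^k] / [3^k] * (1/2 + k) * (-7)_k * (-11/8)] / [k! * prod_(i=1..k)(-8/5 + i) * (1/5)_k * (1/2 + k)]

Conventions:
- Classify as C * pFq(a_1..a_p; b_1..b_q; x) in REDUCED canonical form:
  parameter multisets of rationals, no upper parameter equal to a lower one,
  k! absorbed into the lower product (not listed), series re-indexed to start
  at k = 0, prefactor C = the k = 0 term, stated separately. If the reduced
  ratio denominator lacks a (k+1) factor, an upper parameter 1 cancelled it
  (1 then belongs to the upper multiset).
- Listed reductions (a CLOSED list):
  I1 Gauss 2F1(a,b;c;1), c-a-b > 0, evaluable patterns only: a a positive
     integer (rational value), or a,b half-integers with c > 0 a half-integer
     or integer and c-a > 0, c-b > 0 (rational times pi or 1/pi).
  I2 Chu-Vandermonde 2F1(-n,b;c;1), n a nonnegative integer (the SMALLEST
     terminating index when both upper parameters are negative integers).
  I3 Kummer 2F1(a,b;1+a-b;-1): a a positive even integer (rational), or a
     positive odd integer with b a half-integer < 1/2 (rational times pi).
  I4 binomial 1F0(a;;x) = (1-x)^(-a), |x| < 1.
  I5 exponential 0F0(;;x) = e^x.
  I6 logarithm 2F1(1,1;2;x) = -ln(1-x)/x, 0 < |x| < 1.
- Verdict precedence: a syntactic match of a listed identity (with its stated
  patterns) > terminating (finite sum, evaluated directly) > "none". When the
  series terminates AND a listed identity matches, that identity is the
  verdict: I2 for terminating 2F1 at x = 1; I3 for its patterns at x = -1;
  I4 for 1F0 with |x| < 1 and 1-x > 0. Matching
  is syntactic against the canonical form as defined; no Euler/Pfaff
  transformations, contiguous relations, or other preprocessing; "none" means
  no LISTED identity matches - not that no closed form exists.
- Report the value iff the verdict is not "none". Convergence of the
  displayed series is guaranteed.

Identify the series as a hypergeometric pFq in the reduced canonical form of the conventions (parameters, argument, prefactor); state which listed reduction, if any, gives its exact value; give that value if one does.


x = 5/3 here; the reduced form reads 1F2, upper {-7}, lower {-3/5, 1/5}, C = -11/8. Verdict: terminating - upper parameter -7 makes this a finite sum (last index 7), evaluated exactly. Hence: 9241830139584135319/36171810843936768.

Structural cue: with t_0 = -11/8, the two geometric factors (prefactor -11/8) combine into one argument.
Step ratio: r(k) = (5/3) * (k-7) / [(k-3/5) (k+1/5) (k+1)] - rational; roots negated = parameters, x = (5/3), C = -11/8.


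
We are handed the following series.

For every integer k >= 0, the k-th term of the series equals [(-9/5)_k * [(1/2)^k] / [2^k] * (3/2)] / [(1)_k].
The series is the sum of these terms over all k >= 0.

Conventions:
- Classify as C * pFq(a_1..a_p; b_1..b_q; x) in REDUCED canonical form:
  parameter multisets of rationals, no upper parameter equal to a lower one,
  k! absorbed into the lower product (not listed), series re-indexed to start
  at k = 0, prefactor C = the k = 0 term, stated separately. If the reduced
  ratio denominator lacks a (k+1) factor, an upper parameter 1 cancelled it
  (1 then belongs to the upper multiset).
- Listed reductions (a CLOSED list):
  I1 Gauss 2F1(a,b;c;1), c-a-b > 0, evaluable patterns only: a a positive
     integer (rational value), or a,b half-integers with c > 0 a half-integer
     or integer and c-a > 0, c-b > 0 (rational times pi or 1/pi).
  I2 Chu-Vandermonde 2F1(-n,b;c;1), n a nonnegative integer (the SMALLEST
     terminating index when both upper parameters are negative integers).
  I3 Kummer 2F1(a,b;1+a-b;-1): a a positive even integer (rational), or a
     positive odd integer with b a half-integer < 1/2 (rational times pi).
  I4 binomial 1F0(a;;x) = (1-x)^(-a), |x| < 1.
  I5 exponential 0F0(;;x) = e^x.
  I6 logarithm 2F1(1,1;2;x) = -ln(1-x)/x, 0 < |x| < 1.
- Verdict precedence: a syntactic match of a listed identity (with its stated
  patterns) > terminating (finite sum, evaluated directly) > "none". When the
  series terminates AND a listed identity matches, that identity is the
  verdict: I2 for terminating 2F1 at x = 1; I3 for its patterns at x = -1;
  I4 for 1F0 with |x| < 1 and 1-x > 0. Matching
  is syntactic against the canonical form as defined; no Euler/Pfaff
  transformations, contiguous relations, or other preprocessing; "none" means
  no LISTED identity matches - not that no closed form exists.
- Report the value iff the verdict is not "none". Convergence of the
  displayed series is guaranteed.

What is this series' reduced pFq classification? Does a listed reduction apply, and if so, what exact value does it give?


This is 3/2 * 1F0(-9/5; -; 1/4) in reduced canonical form. Verdict: the I4 binomial reduction applies (the 1F0 binomial series: exponent 9/5, x = 1/4). Its exact value is (3/2) * (3/4)^(9/5).

Key observation: from the first term 3/2: (1)_k (C = 3/2) is k! itself.
Term ratio: r(k) = (1/4) * (k-9/5) / [(k+1)] ; factor over Q: parameters, x = (1/4), and C = 3/2.


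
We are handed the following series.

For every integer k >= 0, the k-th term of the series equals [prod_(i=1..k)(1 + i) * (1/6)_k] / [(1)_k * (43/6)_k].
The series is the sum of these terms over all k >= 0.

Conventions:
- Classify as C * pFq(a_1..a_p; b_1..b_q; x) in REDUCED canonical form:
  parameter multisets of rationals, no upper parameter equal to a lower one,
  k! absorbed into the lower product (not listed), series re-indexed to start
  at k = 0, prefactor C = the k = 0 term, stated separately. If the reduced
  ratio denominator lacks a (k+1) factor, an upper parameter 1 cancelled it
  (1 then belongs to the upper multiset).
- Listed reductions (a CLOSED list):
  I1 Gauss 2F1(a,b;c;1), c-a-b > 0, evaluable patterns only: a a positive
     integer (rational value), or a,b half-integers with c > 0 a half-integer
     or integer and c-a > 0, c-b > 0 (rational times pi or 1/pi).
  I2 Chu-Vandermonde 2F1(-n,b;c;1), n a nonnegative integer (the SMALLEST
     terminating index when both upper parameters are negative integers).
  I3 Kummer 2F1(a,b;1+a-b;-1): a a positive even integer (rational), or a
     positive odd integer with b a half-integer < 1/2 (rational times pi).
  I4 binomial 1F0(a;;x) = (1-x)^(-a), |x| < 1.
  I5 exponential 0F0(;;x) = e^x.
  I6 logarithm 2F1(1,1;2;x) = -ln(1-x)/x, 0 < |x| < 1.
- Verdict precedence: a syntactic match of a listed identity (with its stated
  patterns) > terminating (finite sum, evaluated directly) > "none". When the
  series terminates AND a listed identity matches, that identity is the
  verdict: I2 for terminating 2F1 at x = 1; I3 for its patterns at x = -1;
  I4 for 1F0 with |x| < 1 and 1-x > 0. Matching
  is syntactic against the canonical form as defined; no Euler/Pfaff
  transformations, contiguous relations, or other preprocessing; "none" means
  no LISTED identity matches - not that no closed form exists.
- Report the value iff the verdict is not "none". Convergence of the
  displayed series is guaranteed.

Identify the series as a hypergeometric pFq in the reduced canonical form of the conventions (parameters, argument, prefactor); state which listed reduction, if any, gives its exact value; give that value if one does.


Classification (C = 1): 2F1 with upper {1/6, 2}, lower {43/6}, argument x = 1. Verdict (x = 1): the Gauss summation I1 applies (x = 1: the Gamma ratio telescopes since c-a-b = 5 > 0 and a = 2 in Z>0). Hence: 1147/1080.

The tell: from the first term 1: the running product (C = 1) telescopes to a rising factorial.
Consecutive-term ratio: r(k) = 1 * (k+1/6) (k+2) / [(k+43/6) (k+1)] ; factor over Q: parameters, x = 1, and C = 1.


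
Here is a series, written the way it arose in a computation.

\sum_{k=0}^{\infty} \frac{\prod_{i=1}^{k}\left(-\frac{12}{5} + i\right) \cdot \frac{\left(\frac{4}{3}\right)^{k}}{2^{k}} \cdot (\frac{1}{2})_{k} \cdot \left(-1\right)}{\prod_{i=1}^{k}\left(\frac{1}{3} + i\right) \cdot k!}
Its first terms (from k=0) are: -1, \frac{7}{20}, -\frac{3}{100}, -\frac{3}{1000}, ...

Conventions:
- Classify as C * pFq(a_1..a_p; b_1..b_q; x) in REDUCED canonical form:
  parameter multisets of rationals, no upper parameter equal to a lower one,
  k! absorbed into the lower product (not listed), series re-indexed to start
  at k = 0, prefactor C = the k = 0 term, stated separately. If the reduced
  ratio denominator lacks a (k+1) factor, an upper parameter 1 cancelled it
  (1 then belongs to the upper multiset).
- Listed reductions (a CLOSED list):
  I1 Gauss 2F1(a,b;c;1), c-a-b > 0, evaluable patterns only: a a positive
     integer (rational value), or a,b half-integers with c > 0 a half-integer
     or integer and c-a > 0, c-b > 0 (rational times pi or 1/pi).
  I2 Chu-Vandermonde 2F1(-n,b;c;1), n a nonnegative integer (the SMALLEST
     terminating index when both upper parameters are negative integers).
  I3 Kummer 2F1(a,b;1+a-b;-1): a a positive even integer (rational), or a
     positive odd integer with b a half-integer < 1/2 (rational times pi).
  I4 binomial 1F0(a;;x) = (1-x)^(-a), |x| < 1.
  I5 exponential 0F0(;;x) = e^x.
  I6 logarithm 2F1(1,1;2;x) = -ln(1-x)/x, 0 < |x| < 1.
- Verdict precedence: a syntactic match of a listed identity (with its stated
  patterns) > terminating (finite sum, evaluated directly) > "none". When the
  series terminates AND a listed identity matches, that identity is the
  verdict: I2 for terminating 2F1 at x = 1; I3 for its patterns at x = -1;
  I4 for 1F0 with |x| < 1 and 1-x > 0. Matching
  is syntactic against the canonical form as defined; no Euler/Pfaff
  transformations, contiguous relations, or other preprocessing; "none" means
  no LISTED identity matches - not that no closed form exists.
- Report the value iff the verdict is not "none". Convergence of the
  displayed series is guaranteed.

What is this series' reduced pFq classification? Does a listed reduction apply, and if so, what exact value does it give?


Key step: with t_0 = -1, the running product (C = -1, x = 2/3) telescopes to a rising factorial.
Ratio: r(k) = \frac{2}{3} * (k-\frac{7}{5}) (k+\frac{1}{2}) / [(k+\frac{4}{3}) (k+1)] - rational in k, leading ratio \frac{2}{3}; with t_0 = -1, classification follows.

Prefactor -1, argument \frac{2}{3}: 2F1 with upper {-\frac{7}{5}, \frac{1}{2}} over lower {\frac{4}{3}}. Verdict: none - at argument \frac{2}{3} the multisets {-\frac{7}{5}, \frac{1}{2}} ; {\frac{4}{3}} match no listed identity.


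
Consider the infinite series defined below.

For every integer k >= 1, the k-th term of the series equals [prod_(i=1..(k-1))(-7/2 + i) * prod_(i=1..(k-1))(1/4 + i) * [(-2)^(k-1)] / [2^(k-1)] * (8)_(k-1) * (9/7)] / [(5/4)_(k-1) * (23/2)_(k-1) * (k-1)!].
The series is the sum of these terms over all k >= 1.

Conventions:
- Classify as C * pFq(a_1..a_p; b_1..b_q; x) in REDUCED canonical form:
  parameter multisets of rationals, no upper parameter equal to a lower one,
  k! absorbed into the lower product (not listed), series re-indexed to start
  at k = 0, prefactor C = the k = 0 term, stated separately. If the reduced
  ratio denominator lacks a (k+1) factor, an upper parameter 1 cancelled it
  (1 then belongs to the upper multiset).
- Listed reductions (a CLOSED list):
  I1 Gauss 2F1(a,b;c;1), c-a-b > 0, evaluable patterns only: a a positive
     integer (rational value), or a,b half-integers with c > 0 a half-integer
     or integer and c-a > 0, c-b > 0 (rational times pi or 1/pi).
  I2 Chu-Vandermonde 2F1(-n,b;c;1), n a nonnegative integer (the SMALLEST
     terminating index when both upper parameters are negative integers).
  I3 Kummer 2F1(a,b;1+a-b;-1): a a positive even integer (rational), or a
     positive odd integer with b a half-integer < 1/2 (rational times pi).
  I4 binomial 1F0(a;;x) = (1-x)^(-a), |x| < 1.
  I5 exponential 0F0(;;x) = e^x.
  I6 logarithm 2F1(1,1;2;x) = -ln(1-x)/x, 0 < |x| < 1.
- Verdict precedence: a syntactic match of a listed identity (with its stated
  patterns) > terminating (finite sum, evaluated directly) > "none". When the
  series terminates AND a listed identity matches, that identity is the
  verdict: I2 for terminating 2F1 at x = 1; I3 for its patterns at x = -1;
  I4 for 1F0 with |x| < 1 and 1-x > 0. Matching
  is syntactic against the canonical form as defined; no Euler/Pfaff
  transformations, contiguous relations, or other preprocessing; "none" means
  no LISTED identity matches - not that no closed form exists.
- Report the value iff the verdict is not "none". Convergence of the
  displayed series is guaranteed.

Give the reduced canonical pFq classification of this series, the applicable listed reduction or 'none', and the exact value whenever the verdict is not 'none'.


The series (x = -1) is 2F1: upper {-5/2, 8}, lower {23/2}, prefactor 9/7. Verdict (x = -1): Kummer's theorem (I3) applies (x = -1; c = 23/2 equals 1+a-b for upper {-5/2, 8}: listed pattern). Hence: 8721/1792.

First insight: t_0 being 9/7, the running product (C = 9/7) telescopes to a rising factorial.
Adjacent-term ratio: r(k) = (-1) * (k-5/2) (k+8) / [(k+23/2) (k+1)] - rational in k, leading ratio (-1); with t_0 = 9/7, classification follows.


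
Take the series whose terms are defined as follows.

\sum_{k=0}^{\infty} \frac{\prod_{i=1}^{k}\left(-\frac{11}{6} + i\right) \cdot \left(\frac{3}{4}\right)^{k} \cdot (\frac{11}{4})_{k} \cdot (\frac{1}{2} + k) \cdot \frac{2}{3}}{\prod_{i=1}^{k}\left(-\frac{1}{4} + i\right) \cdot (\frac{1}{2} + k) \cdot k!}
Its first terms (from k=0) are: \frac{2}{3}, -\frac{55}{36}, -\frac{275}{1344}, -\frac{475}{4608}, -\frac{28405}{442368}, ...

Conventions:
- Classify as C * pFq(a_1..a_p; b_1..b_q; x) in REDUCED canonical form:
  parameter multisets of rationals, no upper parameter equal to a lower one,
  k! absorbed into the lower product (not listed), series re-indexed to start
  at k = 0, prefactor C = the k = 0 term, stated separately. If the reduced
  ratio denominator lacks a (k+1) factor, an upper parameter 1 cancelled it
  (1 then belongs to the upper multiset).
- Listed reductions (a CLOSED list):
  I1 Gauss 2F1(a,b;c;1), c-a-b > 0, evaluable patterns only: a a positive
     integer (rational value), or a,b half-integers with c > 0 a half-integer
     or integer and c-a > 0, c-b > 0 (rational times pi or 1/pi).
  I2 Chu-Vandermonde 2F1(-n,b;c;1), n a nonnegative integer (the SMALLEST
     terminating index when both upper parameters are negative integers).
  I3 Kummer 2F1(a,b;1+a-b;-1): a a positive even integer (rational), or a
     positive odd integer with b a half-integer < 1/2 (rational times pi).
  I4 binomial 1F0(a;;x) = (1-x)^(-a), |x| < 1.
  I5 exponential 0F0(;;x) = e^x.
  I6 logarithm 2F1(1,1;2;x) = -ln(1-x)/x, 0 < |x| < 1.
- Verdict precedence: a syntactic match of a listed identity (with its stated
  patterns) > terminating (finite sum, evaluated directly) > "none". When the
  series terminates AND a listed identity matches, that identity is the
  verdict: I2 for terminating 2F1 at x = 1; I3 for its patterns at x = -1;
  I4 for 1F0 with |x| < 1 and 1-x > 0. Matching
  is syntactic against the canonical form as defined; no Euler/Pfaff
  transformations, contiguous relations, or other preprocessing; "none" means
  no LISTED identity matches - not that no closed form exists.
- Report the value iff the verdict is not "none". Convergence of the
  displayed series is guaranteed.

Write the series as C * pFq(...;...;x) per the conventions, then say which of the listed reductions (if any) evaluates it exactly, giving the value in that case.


Reduced: x = \frac{3}{4}, 2F1, upper = {-\frac{5}{6}, \frac{11}{4}}, lower = {\frac{3}{4}}, C = \frac{2}{3}. Verdict: no listed reduction: x = \frac{3}{4} and upper {-\frac{5}{6}, \frac{11}{4}} fail every I1-I6 pattern.

The tell: with t_0 = \frac{2}{3}, the running product (C = 2/3) telescopes to a rising factorial.
Adjacent-term ratio: r(k) = \frac{3}{4} * (k-\frac{5}{6}) (k+\frac{11}{4}) / [(k+\frac{3}{4}) (k+1)] - rational in k, leading ratio \frac{3}{4}; with t_0 = \frac{2}{3}, classification follows.
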